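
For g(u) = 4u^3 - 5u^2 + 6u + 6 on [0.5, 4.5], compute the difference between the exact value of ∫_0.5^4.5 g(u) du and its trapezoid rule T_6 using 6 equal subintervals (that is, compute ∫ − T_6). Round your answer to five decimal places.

Exact integral: ∫_0.5^4.5 g(u) du ≈ 342.3333333.
T_6 ≈ 349.7407407.
Error ≈ 342.3333333 − 349.7407407 ≈ -7.40741.

-7.40741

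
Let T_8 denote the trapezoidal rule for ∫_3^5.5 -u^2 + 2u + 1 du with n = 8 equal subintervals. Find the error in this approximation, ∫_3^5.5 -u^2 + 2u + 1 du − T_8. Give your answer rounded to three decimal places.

0.041

Exact integral: ∫_3^5.5 f(u) du ≈ -22.70833.
T_8 ≈ -22.74902.
Error ≈ -22.70833 − (-22.74902) ≈ 0.041.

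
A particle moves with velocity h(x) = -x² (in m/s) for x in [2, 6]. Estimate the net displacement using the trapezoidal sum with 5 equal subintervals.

Δx = (6 − 2)/5 = 0.8.
h(2) = -4, h(2.8) = -7.84, h(3.6) = -12.96, h(4.4) = -19.36, h(5.2) = -27.04, h(6) = -36.
T_5 = (Δx/2)·[h(x_0) + 2h(x_1) + ... + 2h(x_{4}) + h(x_5)].
Sum = -69.76.

-69.76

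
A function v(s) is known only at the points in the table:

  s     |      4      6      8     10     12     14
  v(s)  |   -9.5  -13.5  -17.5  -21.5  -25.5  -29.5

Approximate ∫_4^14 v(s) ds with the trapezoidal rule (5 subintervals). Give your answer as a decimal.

-195

Δs = 2.
T_5 = (2/2)·[(-9.5) + 2·(-13.5) + 2·(-17.5) + 2·(-21.5) + 2·(-25.5) + (-29.5)] = -195.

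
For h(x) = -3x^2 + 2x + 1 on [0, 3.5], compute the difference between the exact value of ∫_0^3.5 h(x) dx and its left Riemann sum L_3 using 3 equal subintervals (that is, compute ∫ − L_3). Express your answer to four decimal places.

-14.9722

Exact integral: ∫_0^3.5 h(x) dx = -27.125.
L_3 ≈ -12.152778.
Error ≈ -27.125 − (-12.152778) ≈ -14.9722.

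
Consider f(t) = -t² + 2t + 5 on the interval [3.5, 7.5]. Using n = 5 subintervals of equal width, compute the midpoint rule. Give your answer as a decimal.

-62.12

Δt = (7.5 − 3.5)/5 = 0.8.
Midpoints: 3.9, 4.7, 5.5, 6.3, 7.1.
f(3.9) = -2.41, f(4.7) = -7.69, f(5.5) = -14.25, f(6.3) = -22.09, f(7.1) = -31.21.
Sum = Δt · [f(3.9) + f(4.7) + f(5.5) + f(6.3) + f(7.1)].
Sum = -62.12.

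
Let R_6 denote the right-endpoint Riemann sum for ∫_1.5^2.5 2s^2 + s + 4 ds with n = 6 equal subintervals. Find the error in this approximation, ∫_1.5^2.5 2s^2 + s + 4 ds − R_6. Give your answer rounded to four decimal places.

-0.7593

Exact integral: ∫_1.5^2.5 f(s) ds ≈ 14.166667.
R_6 ≈ 14.925926.
Error ≈ 14.166667 − 14.925926 ≈ -0.7593.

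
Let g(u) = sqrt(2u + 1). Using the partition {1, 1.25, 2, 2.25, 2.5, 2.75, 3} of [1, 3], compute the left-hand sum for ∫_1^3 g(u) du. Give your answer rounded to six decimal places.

Subinterval widths: 0.25, 0.75, 0.25, 0.25, 0.25, 0.25.
Left endpoints: 1, 1.25, 2, 2.25, 2.5, 2.75.
g(1) ≈ 1.732051, g(1.25) ≈ 1.870829, g(2) ≈ 2.236068, g(2.25) ≈ 2.345208, g(2.5) ≈ 2.449490, g(2.75) ≈ 2.549510.
Sum = Σ Δu_i · g(u_i).
Sum ≈ 4.231203.

4.231203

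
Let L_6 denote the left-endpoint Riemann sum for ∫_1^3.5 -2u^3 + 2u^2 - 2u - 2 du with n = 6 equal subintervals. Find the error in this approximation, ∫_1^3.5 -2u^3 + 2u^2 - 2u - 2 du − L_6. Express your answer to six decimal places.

-12.970197

Exact integral: ∫_1^3.5 f(u) du ≈ -62.86458333.
L_6 ≈ -49.89438657.
Error ≈ -62.86458333 − (-49.89438657) ≈ -12.970197.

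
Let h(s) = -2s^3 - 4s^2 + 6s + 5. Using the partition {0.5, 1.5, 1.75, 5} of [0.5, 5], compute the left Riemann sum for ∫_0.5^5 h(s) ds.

Subinterval widths: 1, 0.25, 3.25.
Left endpoints: 0.5, 1.5, 1.75.
h(0.5) = 6.75, h(1.5) = -1.75, h(1.75) = -7.46875.
Sum = Σ Δs_i · h(s_i).
Sum = -17.9609375.

-17.9609375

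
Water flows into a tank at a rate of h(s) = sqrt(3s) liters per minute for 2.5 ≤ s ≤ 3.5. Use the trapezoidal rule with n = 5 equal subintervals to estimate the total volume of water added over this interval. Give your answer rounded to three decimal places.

Δs = (3.5 − 2.5)/5 = 0.2.
h(2.5) ≈ 2.739, h(2.7) ≈ 2.846, h(2.9) ≈ 2.950, h(3.1) ≈ 3.050, h(3.3) ≈ 3.146, h(3.5) ≈ 3.240.
T_5 = (Δs/2)·[h(s_0) + 2h(s_1) + ... + 2h(s_{4}) + h(s_5)].
Sum ≈ 2.996.

2.996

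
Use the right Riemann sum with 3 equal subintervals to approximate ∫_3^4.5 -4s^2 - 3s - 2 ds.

Δs = (4.5 − 3)/3 = 0.5.
Right endpoints: 3.5, 4, 4.5.
f(3.5) = -61.5, f(4) = -78, f(4.5) = -96.5.
Sum = Δs · [f(3.5) + f(4) + f(4.5)].
Sum = -118.

-118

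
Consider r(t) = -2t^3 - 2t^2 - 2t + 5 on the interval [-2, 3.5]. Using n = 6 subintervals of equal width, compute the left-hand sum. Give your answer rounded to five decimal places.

-27.46499

Δt = (3.5 − (-2))/6 = 11/12.
Left endpoints: -2, -13/12, -1/6, 0.75, 5/3, 31/12.
r(-2) = 17, r(-13/12) = 6361/864, r(-1/6) = 571/108, r(0.75) = 1.53125, r(5/3) = -355/27, r(31/12) = -41467/864.
Sum = Δt · [r(-2) + r(-13/12) + r(-1/6) + ...].
Sum ≈ -27.46499.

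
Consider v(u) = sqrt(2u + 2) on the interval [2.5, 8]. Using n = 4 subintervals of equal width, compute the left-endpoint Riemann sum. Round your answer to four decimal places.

Δu = (8 − 2.5)/4 = 1.375.
Left endpoints: 2.5, 3.875, 5.25, 6.625.
v(2.5) ≈ 2.6458, v(3.875) ≈ 3.1225, v(5.25) ≈ 3.5355, v(6.625) ≈ 3.9051.
Sum = Δu · [v(2.5) + v(3.875) + v(5.25) + v(6.625)].
Sum ≈ 18.1622.

18.1622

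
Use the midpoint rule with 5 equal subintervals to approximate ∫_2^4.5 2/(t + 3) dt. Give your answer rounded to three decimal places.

0.810

Δt = (4.5 − 2)/5 = 0.5.
Midpoints: 2.25, 2.75, 3.25, 3.75, 4.25.
f(2.25) = 8/21, f(2.75) = 8/23, f(3.25) = 0.32, f(3.75) = 8/27, f(4.25) = 8/29.
Sum = Δt · [f(2.25) + f(2.75) + f(3.25) + f(3.75) + f(4.25)].
Sum ≈ 0.810.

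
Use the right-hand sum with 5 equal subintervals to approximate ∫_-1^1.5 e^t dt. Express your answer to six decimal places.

Δt = (1.5 − (-1))/5 = 0.5.
Right endpoints: -0.5, 0, 0.5, 1, 1.5.
f(-0.5) ≈ 0.606531, f(0) ≈ 1.000000, f(0.5) ≈ 1.648721, f(1) ≈ 2.718282, f(1.5) ≈ 4.481689.
Sum = Δt · [f(-0.5) + f(0) + f(0.5) + f(1) + f(1.5)].
Sum ≈ 5.227611.

5.227611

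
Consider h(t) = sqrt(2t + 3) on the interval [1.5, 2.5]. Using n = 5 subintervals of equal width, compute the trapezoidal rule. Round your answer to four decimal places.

Δt = (2.5 − 1.5)/5 = 0.2.
h(1.5) ≈ 2.4495, h(1.7) ≈ 2.5298, h(1.9) ≈ 2.6077, h(2.1) ≈ 2.6833, h(2.3) ≈ 2.7568, h(2.5) ≈ 2.8284.
T_5 = (Δt/2)·[h(t_0) + 2h(t_1) + ... + 2h(t_{4}) + h(t_5)].
Sum ≈ 2.6433.

2.6433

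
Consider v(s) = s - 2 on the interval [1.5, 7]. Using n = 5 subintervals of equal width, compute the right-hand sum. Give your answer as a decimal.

15.4

Δs = (7 − 1.5)/5 = 1.1.
Right endpoints: 2.6, 3.7, 4.8, 5.9, 7.
v(2.6) = 0.6, v(3.7) = 1.7, v(4.8) = 2.8, v(5.9) = 3.9, v(7) = 5.
Sum = Δs · [v(2.6) + v(3.7) + v(4.8) + v(5.9) + v(7)].
Sum = 15.4.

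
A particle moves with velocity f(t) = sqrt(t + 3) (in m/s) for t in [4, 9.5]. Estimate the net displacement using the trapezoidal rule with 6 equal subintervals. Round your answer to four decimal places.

17.1126

Δt = (9.5 − 4)/6 = 11/12.
f(4) ≈ 2.6458, f(59/12) ≈ 2.8137, f(35/6) ≈ 2.9721, f(6.75) ≈ 3.1225, f(23/3) ≈ 3.2660, f(103/12) ≈ 3.4034, f(9.5) ≈ 3.5355.
T_6 = (Δt/2)·[f(t_0) + 2f(t_1) + ... + 2f(t_{5}) + f(t_6)].
Sum ≈ 17.1126.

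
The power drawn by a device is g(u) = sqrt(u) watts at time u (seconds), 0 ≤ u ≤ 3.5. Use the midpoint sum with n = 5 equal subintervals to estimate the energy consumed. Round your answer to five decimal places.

4.39548

Δu = (3.5 − 0)/5 = 0.7.
Midpoints: 0.35, 1.05, 1.75, 2.45, 3.15.
g(0.35) ≈ 0.59161, g(1.05) ≈ 1.02470, g(1.75) ≈ 1.32288, g(2.45) ≈ 1.56525, g(3.15) ≈ 1.77482.
Sum = Δu · [g(0.35) + g(1.05) + g(1.75) + g(2.45) + g(3.15)].
Sum ≈ 4.39548.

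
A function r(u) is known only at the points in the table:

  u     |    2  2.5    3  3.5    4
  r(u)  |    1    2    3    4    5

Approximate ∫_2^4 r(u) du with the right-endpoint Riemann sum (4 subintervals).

Δu = 0.5.
Sum = 0.5·[2 + 3 + 4 + 5] = 7.

7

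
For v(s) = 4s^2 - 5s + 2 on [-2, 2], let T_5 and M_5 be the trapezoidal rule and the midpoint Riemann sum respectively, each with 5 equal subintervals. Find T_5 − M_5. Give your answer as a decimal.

2.56

T_5 = 31.04.
M_5 = 28.48.
T_5 − M_5 = 2.56.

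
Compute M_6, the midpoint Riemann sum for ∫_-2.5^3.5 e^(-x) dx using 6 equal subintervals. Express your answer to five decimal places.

Δx = (3.5 − (-2.5))/6 = 1.
Midpoints: -2, -1, 0, 1, 2, 3.
f(-2) ≈ 7.38906, f(-1) ≈ 2.71828, f(0) ≈ 1.00000, f(1) ≈ 0.36788, f(2) ≈ 0.13534, f(3) ≈ 0.04979.
Sum = Δx · [f(-2) + f(-1) + f(0) + ...].
Sum ≈ 11.66034.

11.66034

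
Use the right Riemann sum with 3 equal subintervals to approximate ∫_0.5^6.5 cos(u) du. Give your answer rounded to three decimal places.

-0.071

Δu = (6.5 − 0.5)/3 = 2.
Right endpoints: 2.5, 4.5, 6.5.
f(2.5) ≈ -0.801, f(4.5) ≈ -0.211, f(6.5) ≈ 0.977.
Sum = Δu · [f(2.5) + f(4.5) + f(6.5)].
Sum ≈ -0.071.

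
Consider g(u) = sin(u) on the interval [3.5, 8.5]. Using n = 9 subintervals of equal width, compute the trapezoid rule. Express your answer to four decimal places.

Δu = (8.5 − 3.5)/9 = 5/9.
g(3.5) ≈ -0.3508, g(73/18) ≈ -0.7919, g(83/18) ≈ -0.9949, g(31/6) ≈ -0.8986, g(103/18) ≈ -0.5320, g(113/18) ≈ -0.0054, g(41/6) ≈ 0.5228, g(133/18) ≈ 0.8938, g(143/18) ≈ 0.9959, g(8.5) ≈ 0.7985.
T_9 = (Δu/2)·[g(u_0) + 2g(u_1) + ... + 2g(u_{8}) + g(u_9)].
Sum ≈ -0.3258.

-0.3258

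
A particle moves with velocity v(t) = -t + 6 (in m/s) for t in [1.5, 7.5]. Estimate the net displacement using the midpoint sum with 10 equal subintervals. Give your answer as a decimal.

Δt = (7.5 − 1.5)/10 = 0.6.
Midpoints: 1.8, 2.4, 3, 3.6, 4.2, 4.8, 5.4, 6, 6.6, 7.2.
v(1.8) = 4.2, v(2.4) = 3.6, v(3) = 3, v(3.6) = 2.4, v(4.2) = 1.8, v(4.8) = 1.2, v(5.4) = 0.6, v(6) = 0, v(6.6) = -0.6, v(7.2) = -1.2.
Sum = Δt · [v(1.8) + v(2.4) + v(3) + ...].
Sum = 9.

9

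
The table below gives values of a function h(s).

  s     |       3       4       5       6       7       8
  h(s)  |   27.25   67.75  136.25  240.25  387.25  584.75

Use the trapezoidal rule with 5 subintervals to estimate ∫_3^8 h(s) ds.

Δs = 1.
T_5 = (1/2)·[27.25 + 2·67.75 + 2·136.25 + 2·240.25 + 2·387.25 + 584.75] = 1137.5.

1137.5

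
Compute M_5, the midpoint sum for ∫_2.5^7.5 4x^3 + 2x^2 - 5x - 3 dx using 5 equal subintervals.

Δx = (7.5 − 2.5)/5 = 1.
Midpoints: 3, 4, 5, 6, 7.
f(3) = 108, f(4) = 265, f(5) = 522, f(6) = 903, f(7) = 1432.
Sum = Δx · [f(3) + f(4) + f(5) + f(6) + f(7)].
Sum = 3230.

3230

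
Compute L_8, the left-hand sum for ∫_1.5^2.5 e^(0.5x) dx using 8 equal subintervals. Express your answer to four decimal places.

Δx = (2.5 − 1.5)/8 = 0.125.
Left endpoints: 1.5, 1.625, 1.75, 1.875, 2, 2.125, 2.25, 2.375.
f(1.5) ≈ 2.1170, f(1.625) ≈ 2.2535, f(1.75) ≈ 2.3989, f(1.875) ≈ 2.5536, f(2) ≈ 2.7183, f(2.125) ≈ 2.8936, f(2.25) ≈ 3.0802, f(2.375) ≈ 3.2789.
Sum = Δx · [f(1.5) + f(1.625) + f(1.75) + ...].
Sum ≈ 2.6617.

2.6617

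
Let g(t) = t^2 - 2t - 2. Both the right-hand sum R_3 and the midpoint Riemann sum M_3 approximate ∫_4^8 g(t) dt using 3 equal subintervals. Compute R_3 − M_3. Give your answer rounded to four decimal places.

R_3 ≈ 121.185185.
M_3 ≈ 92.740741.
R_3 − M_3 ≈ 28.4444.

28.4444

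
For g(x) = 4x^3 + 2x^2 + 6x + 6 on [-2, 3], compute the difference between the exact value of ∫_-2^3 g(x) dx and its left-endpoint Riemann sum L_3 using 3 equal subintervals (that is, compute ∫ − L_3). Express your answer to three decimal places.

131.481

Exact integral: ∫_-2^3 g(x) dx ≈ 133.33333.
L_3 ≈ 1.85185.
Error ≈ 133.33333 − 1.85185 ≈ 131.481.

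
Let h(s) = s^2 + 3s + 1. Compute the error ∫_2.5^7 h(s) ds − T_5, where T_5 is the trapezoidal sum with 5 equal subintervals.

-0.6075

Exact integral: ∫_2.5^7 h(s) ds = 177.75.
T_5 = 178.3575.
Error = 177.75 − 178.3575 = -0.6075.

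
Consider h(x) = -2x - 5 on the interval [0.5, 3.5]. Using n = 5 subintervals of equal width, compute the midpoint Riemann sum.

Δx = (3.5 − 0.5)/5 = 0.6.
Midpoints: 0.8, 1.4, 2, 2.6, 3.2.
h(0.8) = -6.6, h(1.4) = -7.8, h(2) = -9, h(2.6) = -10.2, h(3.2) = -11.4.
Sum = Δx · [h(0.8) + h(1.4) + h(2) + h(2.6) + h(3.2)].
Sum = -27.

-27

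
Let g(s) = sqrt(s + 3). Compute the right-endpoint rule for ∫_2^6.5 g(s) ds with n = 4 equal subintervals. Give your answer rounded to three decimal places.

Δs = (6.5 − 2)/4 = 1.125.
Right endpoints: 3.125, 4.25, 5.375, 6.5.
g(3.125) ≈ 2.475, g(4.25) ≈ 2.693, g(5.375) ≈ 2.894, g(6.5) ≈ 3.082.
Sum = Δs · [g(3.125) + g(4.25) + g(5.375) + g(6.5)].
Sum ≈ 12.537.

12.537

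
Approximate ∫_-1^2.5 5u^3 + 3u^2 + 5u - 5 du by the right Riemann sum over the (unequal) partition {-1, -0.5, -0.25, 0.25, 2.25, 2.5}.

175.91015625

Subinterval widths: 0.5, 0.25, 0.5, 2, 0.25.
Right endpoints: -0.5, -0.25, 0.25, 2.25, 2.5.
f(-0.5) = -7.375, f(-0.25) = -6.140625, f(0.25) = -3.484375, f(2.25) = 78.390625, f(2.5) = 104.375.
Sum = Σ Δu_i · f(u_i).
Sum = 175.91015625.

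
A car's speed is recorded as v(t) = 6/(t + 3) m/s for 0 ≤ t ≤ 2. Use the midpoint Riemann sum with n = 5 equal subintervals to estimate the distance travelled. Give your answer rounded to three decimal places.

3.062

Δt = (2 − 0)/5 = 0.4.
Midpoints: 0.2, 0.6, 1, 1.4, 1.8.
v(0.2) = 1.875, v(0.6) = 5/3, v(1) = 1.5, v(1.4) = 15/11, v(1.8) = 1.25.
Sum = Δt · [v(0.2) + v(0.6) + v(1) + v(1.4) + v(1.8)].
Sum ≈ 3.062.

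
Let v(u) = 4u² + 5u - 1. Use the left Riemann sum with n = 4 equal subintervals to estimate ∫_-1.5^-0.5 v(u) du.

Δu = (-0.5 − (-1.5))/4 = 0.25.
Left endpoints: -1.5, -1.25, -1, -0.75.
v(-1.5) = 0.5, v(-1.25) = -1, v(-1) = -2, v(-0.75) = -2.5.
Sum = Δu · [v(-1.5) + v(-1.25) + v(-1) + v(-0.75)].
Sum = -1.25.

-1.25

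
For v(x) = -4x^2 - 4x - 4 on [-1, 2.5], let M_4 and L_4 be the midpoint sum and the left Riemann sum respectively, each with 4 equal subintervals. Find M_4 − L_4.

-12.6328125

M_4 = -45.7734375.
L_4 = -33.140625.
M_4 − L_4 = -12.6328125.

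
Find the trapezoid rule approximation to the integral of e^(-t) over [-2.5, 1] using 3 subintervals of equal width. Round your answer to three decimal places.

13.125

Δt = (1 − (-2.5))/3 = 7/6.
f(-2.5) ≈ 12.182, f(-4/3) ≈ 3.794, f(-1/6) ≈ 1.181, f(1) ≈ 0.368.
T_3 = (Δt/2)·[f(t_0) + 2f(t_1) + 2f(t_2) + f(t_3)].
Sum ≈ 13.125.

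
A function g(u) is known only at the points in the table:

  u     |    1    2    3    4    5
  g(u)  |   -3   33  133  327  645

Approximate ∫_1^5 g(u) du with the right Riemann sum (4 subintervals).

1138

Δu = 1.
Sum = 1·[33 + 133 + 327 + 645] = 1138.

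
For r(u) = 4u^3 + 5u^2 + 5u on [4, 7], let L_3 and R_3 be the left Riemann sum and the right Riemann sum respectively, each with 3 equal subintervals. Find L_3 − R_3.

L_3 = 2080.
R_3 = 3376.
L_3 − R_3 = -1296.

-1296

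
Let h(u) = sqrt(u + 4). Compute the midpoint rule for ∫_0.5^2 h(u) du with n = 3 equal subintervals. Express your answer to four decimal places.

3.4343

Δu = (2 − 0.5)/3 = 0.5.
Midpoints: 0.75, 1.25, 1.75.
h(0.75) ≈ 2.1794, h(1.25) ≈ 2.2913, h(1.75) ≈ 2.3979.
Sum = Δu · [h(0.75) + h(1.25) + h(1.75)].
Sum ≈ 3.4343.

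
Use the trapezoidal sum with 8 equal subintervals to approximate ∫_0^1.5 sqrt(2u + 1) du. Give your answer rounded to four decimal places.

2.3319

Δu = (1.5 − 0)/8 = 0.1875.
f(0) ≈ 1.0000, f(0.1875) ≈ 1.1726, f(0.375) ≈ 1.3229, f(0.5625) ≈ 1.4577, f(0.75) ≈ 1.5811, f(0.9375) ≈ 1.6956, f(1.125) ≈ 1.8028, f(1.3125) ≈ 1.9039, f(1.5) ≈ 2.0000.
T_8 = (Δu/2)·[f(u_0) + 2f(u_1) + ... + 2f(u_{7}) + f(u_8)].
Sum ≈ 2.3319.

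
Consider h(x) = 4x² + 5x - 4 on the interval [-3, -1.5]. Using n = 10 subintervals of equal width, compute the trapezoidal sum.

8.6475

Δx = (-1.5 − (-3))/10 = 0.15.
h(-3) = 17, h(-2.85) = 14.24, h(-2.7) = 11.66, h(-2.55) = 9.26, h(-2.4) = 7.04, h(-2.25) = 5, h(-2.1) = 3.14, h(-1.95) = 1.46, h(-1.8) = -0.04, h(-1.65) = -1.36, h(-1.5) = -2.5.
T_10 = (Δx/2)·[h(x_0) + 2h(x_1) + ... + 2h(x_{9}) + h(x_10)].
Sum = 8.6475.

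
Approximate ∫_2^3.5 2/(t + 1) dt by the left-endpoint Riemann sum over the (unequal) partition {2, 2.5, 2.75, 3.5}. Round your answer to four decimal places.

Subinterval widths: 0.5, 0.25, 0.75.
Left endpoints: 2, 2.5, 2.75.
f(2) = 2/3, f(2.5) = 4/7, f(2.75) = 8/15.
Sum = Σ Δt_i · f(t_i).
Sum ≈ 0.8762.

0.8762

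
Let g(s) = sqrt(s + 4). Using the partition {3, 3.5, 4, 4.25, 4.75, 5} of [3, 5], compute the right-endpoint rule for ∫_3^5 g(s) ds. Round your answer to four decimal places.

Subinterval widths: 0.5, 0.5, 0.25, 0.5, 0.25.
Right endpoints: 3.5, 4, 4.25, 4.75, 5.
g(3.5) ≈ 2.7386, g(4) ≈ 2.8284, g(4.25) ≈ 2.8723, g(4.75) ≈ 2.9580, g(5) ≈ 3.0000.
Sum = Σ Δs_i · g(s_i).
Sum ≈ 5.7306.

5.7306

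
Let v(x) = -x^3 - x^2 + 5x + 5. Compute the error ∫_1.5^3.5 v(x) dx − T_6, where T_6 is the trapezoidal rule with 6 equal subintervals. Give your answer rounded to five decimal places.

Exact integral: ∫_1.5^3.5 v(x) dx ≈ -14.4166667.
T_6 ≈ -14.7314815.
Error ≈ -14.4166667 − (-14.7314815) ≈ 0.31481.

0.31481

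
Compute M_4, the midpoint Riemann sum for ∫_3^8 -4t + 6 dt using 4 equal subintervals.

-80

Δt = (8 − 3)/4 = 1.25.
Midpoints: 3.625, 4.875, 6.125, 7.375.
f(3.625) = -8.5, f(4.875) = -13.5, f(6.125) = -18.5, f(7.375) = -23.5.
Sum = Δt · [f(3.625) + f(4.875) + f(6.125) + f(7.375)].
Sum = -80.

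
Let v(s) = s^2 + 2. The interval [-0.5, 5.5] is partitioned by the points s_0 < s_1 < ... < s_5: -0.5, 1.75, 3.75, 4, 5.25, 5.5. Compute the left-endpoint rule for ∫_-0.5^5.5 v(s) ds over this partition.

49.09375

Subinterval widths: 2.25, 2, 0.25, 1.25, 0.25.
Left endpoints: -0.5, 1.75, 3.75, 4, 5.25.
v(-0.5) = 2.25, v(1.75) = 5.0625, v(3.75) = 16.0625, v(4) = 18, v(5.25) = 29.5625.
Sum = Σ Δs_i · v(s_i).
Sum = 49.09375.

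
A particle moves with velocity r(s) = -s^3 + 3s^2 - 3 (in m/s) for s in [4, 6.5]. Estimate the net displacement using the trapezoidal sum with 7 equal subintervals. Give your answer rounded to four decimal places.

Δs = (6.5 − 4)/7 = 5/14.
r(4) = -19, r(61/14) = -78931/2744, r(33/7) = -14097/343, r(71/14) = -154421/2744, r(38/7) = -25577/343, r(81/14) = -264111/2744, r(43/7) = -41707/343, r(6.5) = -150.875.
T_7 = (Δs/2)·[r(s_0) + 2r(s_1) + ... + 2r(s_{6}) + r(s_7)].
Sum ≈ -179.8182.

-179.8182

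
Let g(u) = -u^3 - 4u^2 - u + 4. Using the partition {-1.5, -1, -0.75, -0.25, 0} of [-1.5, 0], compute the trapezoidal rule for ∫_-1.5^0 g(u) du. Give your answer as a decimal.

3.8203125

Subinterval widths: 0.5, 0.25, 0.5, 0.25.
g(-1.5) = -0.125, g(-1) = 2, g(-0.75) = 2.921875, g(-0.25) = 4.015625, g(0) = 4.
On each subinterval the trapezoid contributes (Δu_i/2)·[g(u_{i-1}) + g(u_i)].
Sum = 3.8203125.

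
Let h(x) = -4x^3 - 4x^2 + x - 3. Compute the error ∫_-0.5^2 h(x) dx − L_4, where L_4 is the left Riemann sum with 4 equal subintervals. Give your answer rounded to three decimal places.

Exact integral: ∫_-0.5^2 h(x) dx ≈ -32.39583.
L_4 = -20.44921875.
Error ≈ -32.39583 − (-20.44921875) ≈ -11.947.

-11.947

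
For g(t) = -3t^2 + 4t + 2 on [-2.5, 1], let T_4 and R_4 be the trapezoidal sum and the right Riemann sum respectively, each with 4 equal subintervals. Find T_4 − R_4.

-13.015625

T_4 = -21.46484375.
R_4 = -8.44921875.
T_4 − R_4 = -13.015625.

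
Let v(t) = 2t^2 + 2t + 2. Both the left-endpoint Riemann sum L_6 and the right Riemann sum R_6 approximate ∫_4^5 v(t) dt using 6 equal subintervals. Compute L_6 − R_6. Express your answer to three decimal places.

L_6 ≈ 50.00926.
R_6 ≈ 53.34259.
L_6 − R_6 ≈ -3.333.

-3.333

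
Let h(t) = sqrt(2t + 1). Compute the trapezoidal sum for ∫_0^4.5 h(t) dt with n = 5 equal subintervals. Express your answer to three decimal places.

10.163

Δt = (4.5 − 0)/5 = 0.9.
h(0) ≈ 1.000, h(0.9) ≈ 1.673, h(1.8) ≈ 2.145, h(2.7) ≈ 2.530, h(3.6) ≈ 2.864, h(4.5) ≈ 3.162.
T_5 = (Δt/2)·[h(t_0) + 2h(t_1) + ... + 2h(t_{4}) + h(t_5)].
Sum ≈ 10.163.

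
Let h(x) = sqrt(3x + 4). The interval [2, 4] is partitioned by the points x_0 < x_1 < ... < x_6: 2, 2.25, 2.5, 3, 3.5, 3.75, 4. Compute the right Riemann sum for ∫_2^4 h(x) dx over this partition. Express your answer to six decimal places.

Subinterval widths: 0.25, 0.25, 0.5, 0.5, 0.25, 0.25.
Right endpoints: 2.25, 2.5, 3, 3.5, 3.75, 4.
h(2.25) ≈ 3.278719, h(2.5) ≈ 3.391165, h(3) ≈ 3.605551, h(3.5) ≈ 3.807887, h(3.75) ≈ 3.905125, h(4) ≈ 4.000000.
Sum = Σ Δx_i · h(x_i).
Sum ≈ 7.350471.

7.350471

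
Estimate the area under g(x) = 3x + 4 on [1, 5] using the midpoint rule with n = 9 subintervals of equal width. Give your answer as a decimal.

Δx = (5 − 1)/9 = 4/9.
Midpoints: 11/9, 5/3, 19/9, 23/9, 3, 31/9, 35/9, 13/3, 43/9.
g(11/9) = 23/3, g(5/3) = 9, g(19/9) = 31/3, g(23/9) = 35/3, g(3) = 13, g(31/9) = 43/3, g(35/9) = 47/3, g(13/3) = 17, g(43/9) = 55/3.
Sum = Δx · [g(11/9) + g(5/3) + g(19/9) + ...].
Sum = 52.

52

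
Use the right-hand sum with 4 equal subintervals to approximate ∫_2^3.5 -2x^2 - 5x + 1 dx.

-46.9453125

Δx = (3.5 − 2)/4 = 0.375.
Right endpoints: 2.375, 2.75, 3.125, 3.5.
f(2.375) = -22.15625, f(2.75) = -27.875, f(3.125) = -34.15625, f(3.5) = -41.
Sum = Δx · [f(2.375) + f(2.75) + f(3.125) + f(3.5)].
Sum = -46.9453125.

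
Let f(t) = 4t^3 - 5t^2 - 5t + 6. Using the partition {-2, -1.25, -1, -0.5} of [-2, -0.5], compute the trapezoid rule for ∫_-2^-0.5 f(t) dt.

Subinterval widths: 0.75, 0.25, 0.5.
f(-2) = -36, f(-1.25) = -3.375, f(-1) = 2, f(-0.5) = 6.75.
On each subinterval the trapezoid contributes (Δt_i/2)·[f(t_{i-1}) + f(t_i)].
Sum = -12.75.

-12.75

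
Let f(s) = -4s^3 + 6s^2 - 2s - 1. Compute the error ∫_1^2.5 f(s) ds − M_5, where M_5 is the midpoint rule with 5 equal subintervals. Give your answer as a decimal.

Exact integral: ∫_1^2.5 f(s) ds = -15.5625.
M_5 = -15.39375.
Error = -15.5625 − (-15.39375) = -0.16875.

-0.16875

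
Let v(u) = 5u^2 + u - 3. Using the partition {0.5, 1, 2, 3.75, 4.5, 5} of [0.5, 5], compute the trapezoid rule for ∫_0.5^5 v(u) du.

212.859375

Subinterval widths: 0.5, 1, 1.75, 0.75, 0.5.
v(0.5) = -1.25, v(1) = 3, v(2) = 19, v(3.75) = 71.0625, v(4.5) = 102.75, v(5) = 127.
On each subinterval the trapezoid contributes (Δu_i/2)·[v(u_{i-1}) + v(u_i)].
Sum = 212.859375.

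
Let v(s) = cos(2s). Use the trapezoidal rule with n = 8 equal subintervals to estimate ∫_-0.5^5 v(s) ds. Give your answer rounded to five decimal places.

Δs = (5 − (-0.5))/8 = 0.6875.
v(-0.5) ≈ 0.54030, v(0.1875) ≈ 0.93051, v(0.875) ≈ -0.17825, v(1.5625) ≈ -0.99986, v(2.25) ≈ -0.21080, v(2.9375) ≈ 0.91784, v(3.625) ≈ 0.56792, v(4.3125) ≈ -0.69687, v(5) ≈ -0.83907.
T_8 = (Δs/2)·[v(s_0) + 2v(s_1) + ... + 2v(s_{7}) + v(s_8)].
Sum ≈ 0.12452.

0.12452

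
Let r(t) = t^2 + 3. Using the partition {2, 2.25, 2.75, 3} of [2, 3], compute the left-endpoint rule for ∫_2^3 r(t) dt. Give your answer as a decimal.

8.421875

Subinterval widths: 0.25, 0.5, 0.25.
Left endpoints: 2, 2.25, 2.75.
r(2) = 7, r(2.25) = 8.0625, r(2.75) = 10.5625.
Sum = Σ Δt_i · r(t_i).
Sum = 8.421875.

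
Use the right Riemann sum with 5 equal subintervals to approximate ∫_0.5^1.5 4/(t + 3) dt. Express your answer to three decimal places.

0.980

Δt = (1.5 − 0.5)/5 = 0.2.
Right endpoints: 0.7, 0.9, 1.1, 1.3, 1.5.
f(0.7) = 40/37, f(0.9) = 40/39, f(1.1) = 40/41, f(1.3) = 40/43, f(1.5) = 8/9.
Sum = Δt · [f(0.7) + f(0.9) + f(1.1) + f(1.3) + f(1.5)].
Sum ≈ 0.980.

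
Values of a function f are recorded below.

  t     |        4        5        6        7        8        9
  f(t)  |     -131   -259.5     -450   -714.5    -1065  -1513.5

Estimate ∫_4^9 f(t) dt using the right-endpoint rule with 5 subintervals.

Δt = 1.
Sum = 1·[(-259.5) + (-450) + (-714.5) + (-1065) + (-1513.5)] = -4002.5.

-4002.5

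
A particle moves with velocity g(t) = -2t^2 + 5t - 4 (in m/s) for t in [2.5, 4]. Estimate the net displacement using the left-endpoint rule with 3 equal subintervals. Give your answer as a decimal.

Δt = (4 − 2.5)/3 = 0.5.
Left endpoints: 2.5, 3, 3.5.
g(2.5) = -4, g(3) = -7, g(3.5) = -11.
Sum = Δt · [g(2.5) + g(3) + g(3.5)].
Sum = -11.

-11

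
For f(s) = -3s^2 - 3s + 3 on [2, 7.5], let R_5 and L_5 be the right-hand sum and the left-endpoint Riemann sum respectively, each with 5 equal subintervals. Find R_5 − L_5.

-190.575

R_5 = -574.365.
L_5 = -383.79.
R_5 − L_5 = -190.575.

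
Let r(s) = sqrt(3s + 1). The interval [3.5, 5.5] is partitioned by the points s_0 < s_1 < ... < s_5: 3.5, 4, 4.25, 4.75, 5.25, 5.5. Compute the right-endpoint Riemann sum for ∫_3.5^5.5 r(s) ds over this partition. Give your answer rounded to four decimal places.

Subinterval widths: 0.5, 0.25, 0.5, 0.5, 0.25.
Right endpoints: 4, 4.25, 4.75, 5.25, 5.5.
r(4) ≈ 3.6056, r(4.25) ≈ 3.7081, r(4.75) ≈ 3.9051, r(5.25) ≈ 4.0927, r(5.5) ≈ 4.1833.
Sum = Σ Δs_i · r(s_i).
Sum ≈ 7.7745.

7.7745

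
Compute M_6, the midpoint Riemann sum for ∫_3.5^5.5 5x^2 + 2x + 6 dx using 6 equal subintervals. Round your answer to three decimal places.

235.741

Δx = (5.5 − 3.5)/6 = 1/3.
Midpoints: 11/3, 4, 13/3, 14/3, 5, 16/3.
f(11/3) = 725/9, f(4) = 94, f(13/3) = 977/9, f(14/3) = 1118/9, f(5) = 141, f(16/3) = 1430/9.
Sum = Δx · [f(11/3) + f(4) + f(13/3) + ...].
Sum ≈ 235.741.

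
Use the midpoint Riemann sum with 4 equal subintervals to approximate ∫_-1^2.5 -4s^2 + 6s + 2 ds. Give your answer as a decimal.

1.4765625

Δs = (2.5 − (-1))/4 = 0.875.
Midpoints: -0.5625, 0.3125, 1.1875, 2.0625.
f(-0.5625) = -2.640625, f(0.3125) = 3.484375, f(1.1875) = 3.484375, f(2.0625) = -2.640625.
Sum = Δs · [f(-0.5625) + f(0.3125) + f(1.1875) + f(2.0625)].
Sum = 1.4765625.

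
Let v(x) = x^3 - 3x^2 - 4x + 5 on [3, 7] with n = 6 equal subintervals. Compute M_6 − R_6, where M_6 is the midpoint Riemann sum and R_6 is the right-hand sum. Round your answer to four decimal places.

-65.3333

M_6 ≈ 202.222222.
R_6 ≈ 267.555556.
M_6 − R_6 ≈ -65.3333.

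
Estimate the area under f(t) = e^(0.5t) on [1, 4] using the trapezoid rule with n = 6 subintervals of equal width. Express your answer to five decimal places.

11.54040

Δt = (4 − 1)/6 = 0.5.
f(1) ≈ 1.64872, f(1.5) ≈ 2.11700, f(2) ≈ 2.71828, f(2.5) ≈ 3.49034, f(3) ≈ 4.48169, f(3.5) ≈ 5.75460, f(4) ≈ 7.38906.
T_6 = (Δt/2)·[f(t_0) + 2f(t_1) + ... + 2f(t_{5}) + f(t_6)].
Sum ≈ 11.54040.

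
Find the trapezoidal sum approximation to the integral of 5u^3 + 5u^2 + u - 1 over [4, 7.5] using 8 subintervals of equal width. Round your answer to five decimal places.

Δu = (7.5 − 4)/8 = 0.4375.
f(4) = 403, f(4.4375) = 2206915/4096, f(4.875) = 359419/512, f(5.3125) = 3666289/4096, f(5.75) = 1120.609375, f(6.1875) = 5656823/4096, f(6.625) = 859625/512, f(7.0625) = 8260837/4096, f(7.5) = 2397.125.
T_8 = (Δu/2)·[f(u_0) + 2f(u_1) + ... + 2f(u_{7}) + f(u_8)].
Sum ≈ 4258.34985.

4258.34985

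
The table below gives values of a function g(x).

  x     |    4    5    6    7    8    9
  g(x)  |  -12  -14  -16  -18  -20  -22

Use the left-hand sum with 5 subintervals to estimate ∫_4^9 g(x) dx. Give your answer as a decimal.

-80

Δx = 1.
Sum = 1·[(-12) + (-14) + (-16) + (-18) + (-20)] = -80.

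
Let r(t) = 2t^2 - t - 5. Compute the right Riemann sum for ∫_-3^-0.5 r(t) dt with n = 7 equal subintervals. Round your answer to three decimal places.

6.327

Δt = (-0.5 − (-3))/7 = 5/14.
Right endpoints: -37/14, -16/7, -27/14, -11/7, -17/14, -6/7, -0.5.
r(-37/14) = 569/49, r(-16/7) = 379/49, r(-27/14) = 214/49, r(-11/7) = 74/49, r(-17/14) = -41/49, r(-6/7) = -131/49, r(-0.5) = -4.
Sum = Δt · [r(-37/14) + r(-16/7) + r(-27/14) + ...].
Sum ≈ 6.327.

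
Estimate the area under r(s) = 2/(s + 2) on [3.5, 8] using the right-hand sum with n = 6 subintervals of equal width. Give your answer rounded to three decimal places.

1.136

Δs = (8 − 3.5)/6 = 0.75.
Right endpoints: 4.25, 5, 5.75, 6.5, 7.25, 8.
r(4.25) = 0.32, r(5) = 2/7, r(5.75) = 8/31, r(6.5) = 4/17, r(7.25) = 8/37, r(8) = 0.2.
Sum = Δs · [r(4.25) + r(5) + r(5.75) + ...].
Sum ≈ 1.136.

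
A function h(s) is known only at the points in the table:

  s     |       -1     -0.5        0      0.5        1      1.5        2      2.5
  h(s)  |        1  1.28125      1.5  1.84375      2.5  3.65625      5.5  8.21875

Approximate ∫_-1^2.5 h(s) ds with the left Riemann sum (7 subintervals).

Δs = 0.5.
Sum = 0.5·[1 + 1.28125 + 1.5 + 1.84375 + 2.5 + 3.65625 + 5.5] = 8.640625.

8.640625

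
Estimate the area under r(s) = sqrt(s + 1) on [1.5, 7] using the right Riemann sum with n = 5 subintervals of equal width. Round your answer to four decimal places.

13.1217

Δs = (7 − 1.5)/5 = 1.1.
Right endpoints: 2.6, 3.7, 4.8, 5.9, 7.
r(2.6) ≈ 1.8974, r(3.7) ≈ 2.1679, r(4.8) ≈ 2.4083, r(5.9) ≈ 2.6268, r(7) ≈ 2.8284.
Sum = Δs · [r(2.6) + r(3.7) + r(4.8) + r(5.9) + r(7)].
Sum ≈ 13.1217.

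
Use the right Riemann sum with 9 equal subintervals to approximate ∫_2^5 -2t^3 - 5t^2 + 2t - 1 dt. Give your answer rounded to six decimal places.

-538.444444

Δt = (5 − 2)/9 = 1/3.
Right endpoints: 7/3, 8/3, 3, 10/3, 11/3, 4, 13/3, 14/3, 5.
f(7/3) = -1322/27, f(8/3) = -1867/27, f(3) = -94, f(10/3) = -3347/27, f(11/3) = -4306/27, f(4) = -201, f(13/3) = -6722/27, f(14/3) = -8203/27, f(5) = -366.
Sum = Δt · [f(7/3) + f(8/3) + f(3) + ...].
Sum ≈ -538.444444.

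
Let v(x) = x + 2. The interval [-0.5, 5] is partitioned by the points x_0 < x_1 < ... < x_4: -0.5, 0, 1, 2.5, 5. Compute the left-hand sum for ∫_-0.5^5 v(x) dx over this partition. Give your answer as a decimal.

Subinterval widths: 0.5, 1, 1.5, 2.5.
Left endpoints: -0.5, 0, 1, 2.5.
v(-0.5) = 1.5, v(0) = 2, v(1) = 3, v(2.5) = 4.5.
Sum = Σ Δx_i · v(x_i).
Sum = 18.5.

18.5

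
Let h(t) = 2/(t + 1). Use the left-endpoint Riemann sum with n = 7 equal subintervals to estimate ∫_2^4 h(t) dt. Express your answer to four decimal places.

Δt = (4 − 2)/7 = 2/7.
Left endpoints: 2, 16/7, 18/7, 20/7, 22/7, 24/7, 26/7.
h(2) = 2/3, h(16/7) = 14/23, h(18/7) = 0.56, h(20/7) = 14/27, h(22/7) = 14/29, h(24/7) = 14/31, h(26/7) = 14/33.
Sum = Δt · [h(2) + h(16/7) + h(18/7) + ...].
Sum ≈ 1.0607.

1.0607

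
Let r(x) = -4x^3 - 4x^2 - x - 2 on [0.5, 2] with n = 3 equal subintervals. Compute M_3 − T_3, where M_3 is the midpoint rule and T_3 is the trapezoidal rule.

1.78125

M_3 = -30.71875.
T_3 = -32.5.
M_3 − T_3 = 1.78125.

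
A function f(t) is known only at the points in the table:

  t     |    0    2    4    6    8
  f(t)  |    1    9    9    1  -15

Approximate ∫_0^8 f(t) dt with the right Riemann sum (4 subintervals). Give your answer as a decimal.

Δt = 2.
Sum = 2·[9 + 9 + 1 + (-15)] = 8.

8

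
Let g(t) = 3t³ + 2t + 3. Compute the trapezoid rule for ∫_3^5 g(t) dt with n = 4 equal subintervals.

433

Δt = (5 − 3)/4 = 0.5.
g(3) = 90, g(3.5) = 138.625, g(4) = 203, g(4.5) = 285.375, g(5) = 388.
T_4 = (Δt/2)·[g(t_0) + 2g(t_1) + 2g(t_2) + 2g(t_3) + g(t_4)].
Sum = 433.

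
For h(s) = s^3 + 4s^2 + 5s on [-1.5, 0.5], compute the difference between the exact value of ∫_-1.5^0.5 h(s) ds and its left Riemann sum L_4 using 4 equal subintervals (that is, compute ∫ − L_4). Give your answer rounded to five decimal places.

1.16667

Exact integral: ∫_-1.5^0.5 h(s) ds ≈ -1.5833333.
L_4 = -2.75.
Error ≈ -1.5833333 − (-2.75) ≈ 1.16667.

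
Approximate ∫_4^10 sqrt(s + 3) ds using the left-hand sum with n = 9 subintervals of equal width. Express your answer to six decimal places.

Δs = (10 − 4)/9 = 2/3.
Left endpoints: 4, 14/3, 16/3, 6, 20/3, 22/3, 8, 26/3, 28/3.
f(4) ≈ 2.645751, f(14/3) ≈ 2.768875, f(16/3) ≈ 2.886751, f(6) ≈ 3.000000, f(20/3) ≈ 3.109126, f(22/3) ≈ 3.214550, f(8) ≈ 3.316625, f(26/3) ≈ 3.415650, f(28/3) ≈ 3.511885.
Sum = Δs · [f(4) + f(14/3) + f(16/3) + ...].
Sum ≈ 18.579476.

18.579476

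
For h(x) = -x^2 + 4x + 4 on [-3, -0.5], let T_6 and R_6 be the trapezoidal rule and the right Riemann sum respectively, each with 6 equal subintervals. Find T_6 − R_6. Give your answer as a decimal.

-3.90625

T_6 ≈ -16.53067.
R_6 ≈ -12.62442.
T_6 − R_6 = -3.90625.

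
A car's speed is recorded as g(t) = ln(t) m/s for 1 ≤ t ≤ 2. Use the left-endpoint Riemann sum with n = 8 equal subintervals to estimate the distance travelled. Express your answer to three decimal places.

Δt = (2 − 1)/8 = 0.125.
Left endpoints: 1, 1.125, 1.25, 1.375, 1.5, 1.625, 1.75, 1.875.
g(1) ≈ 0.000, g(1.125) ≈ 0.118, g(1.25) ≈ 0.223, g(1.375) ≈ 0.318, g(1.5) ≈ 0.405, g(1.625) ≈ 0.486, g(1.75) ≈ 0.560, g(1.875) ≈ 0.629.
Sum = Δt · [g(1) + g(1.125) + g(1.25) + ...].
Sum ≈ 0.342.

0.342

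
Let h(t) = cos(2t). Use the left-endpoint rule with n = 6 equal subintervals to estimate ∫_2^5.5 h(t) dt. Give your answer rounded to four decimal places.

-0.2994

Δt = (5.5 − 2)/6 = 7/12.
Left endpoints: 2, 31/12, 19/6, 3.75, 13/3, 59/12.
h(2) ≈ -0.6536, h(31/12) ≈ 0.4388, h(19/6) ≈ 0.9987, h(3.75) ≈ 0.3466, h(13/3) ≈ -0.7261, h(59/12) ≈ -0.9177.
Sum = Δt · [h(2) + h(31/12) + h(19/6) + ...].
Sum ≈ -0.2994.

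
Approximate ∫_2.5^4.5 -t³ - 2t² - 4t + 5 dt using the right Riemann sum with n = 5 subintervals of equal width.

-184.05

Δt = (4.5 − 2.5)/5 = 0.4.
Right endpoints: 2.9, 3.3, 3.7, 4.1, 4.5.
f(2.9) = -47.809, f(3.3) = -65.917, f(3.7) = -87.833, f(4.1) = -113.941, f(4.5) = -144.625.
Sum = Δt · [f(2.9) + f(3.3) + f(3.7) + f(4.1) + f(4.5)].
Sum = -184.05.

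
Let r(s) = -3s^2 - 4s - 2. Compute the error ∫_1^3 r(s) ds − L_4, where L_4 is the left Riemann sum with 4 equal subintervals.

Exact integral: ∫_1^3 r(s) ds = -46.
L_4 = -38.25.
Error = -46 − (-38.25) = -7.75.

-7.75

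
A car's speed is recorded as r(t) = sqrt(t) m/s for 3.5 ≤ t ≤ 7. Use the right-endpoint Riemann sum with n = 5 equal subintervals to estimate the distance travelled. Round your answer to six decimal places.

Δt = (7 − 3.5)/5 = 0.7.
Right endpoints: 4.2, 4.9, 5.6, 6.3, 7.
r(4.2) ≈ 2.049390, r(4.9) ≈ 2.213594, r(5.6) ≈ 2.366432, r(6.3) ≈ 2.509980, r(7) ≈ 2.645751.
Sum = Δt · [r(4.2) + r(4.9) + r(5.6) + r(6.3) + r(7)].
Sum ≈ 8.249603.

8.249603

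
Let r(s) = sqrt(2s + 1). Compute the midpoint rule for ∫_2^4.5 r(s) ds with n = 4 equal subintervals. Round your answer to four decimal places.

6.8163

Δs = (4.5 − 2)/4 = 0.625.
Midpoints: 2.3125, 2.9375, 3.5625, 4.1875.
r(2.3125) ≈ 2.3717, r(2.9375) ≈ 2.6220, r(3.5625) ≈ 2.8504, r(4.1875) ≈ 3.0619.
Sum = Δs · [r(2.3125) + r(2.9375) + r(3.5625) + r(4.1875)].
Sum ≈ 6.8163.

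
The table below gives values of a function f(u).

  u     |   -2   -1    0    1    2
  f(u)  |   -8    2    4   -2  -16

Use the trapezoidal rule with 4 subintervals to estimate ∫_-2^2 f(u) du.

Δu = 1.
T_4 = (1/2)·[(-8) + 2·2 + 2·4 + 2·(-2) + (-16)] = -8.

-8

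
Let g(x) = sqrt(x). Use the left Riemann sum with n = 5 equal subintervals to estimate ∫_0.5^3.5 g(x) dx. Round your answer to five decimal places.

Δx = (3.5 − 0.5)/5 = 0.6.
Left endpoints: 0.5, 1.1, 1.7, 2.3, 2.9.
g(0.5) ≈ 0.70711, g(1.1) ≈ 1.04881, g(1.7) ≈ 1.30384, g(2.3) ≈ 1.51658, g(2.9) ≈ 1.70294.
Sum = Δx · [g(0.5) + g(1.1) + g(1.7) + g(2.3) + g(2.9)].
Sum ≈ 3.76756.

3.76756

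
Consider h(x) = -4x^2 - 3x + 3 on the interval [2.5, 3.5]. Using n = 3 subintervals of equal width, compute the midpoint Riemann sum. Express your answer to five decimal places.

Δx = (3.5 − 2.5)/3 = 1/3.
Midpoints: 8/3, 3, 10/3.
h(8/3) = -301/9, h(3) = -42, h(10/3) = -463/9.
Sum = Δx · [h(8/3) + h(3) + h(10/3)].
Sum ≈ -42.29630.

-42.29630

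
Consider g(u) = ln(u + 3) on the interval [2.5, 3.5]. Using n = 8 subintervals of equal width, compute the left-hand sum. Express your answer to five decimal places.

Δu = (3.5 − 2.5)/8 = 0.125.
Left endpoints: 2.5, 2.625, 2.75, 2.875, 3, 3.125, 3.25, 3.375.
g(2.5) ≈ 1.70475, g(2.625) ≈ 1.72722, g(2.75) ≈ 1.74920, g(2.875) ≈ 1.77071, g(3) ≈ 1.79176, g(3.125) ≈ 1.81238, g(3.25) ≈ 1.83258, g(3.375) ≈ 1.85238.
Sum = Δu · [g(2.5) + g(2.625) + g(2.75) + ...].
Sum ≈ 1.78012.

1.78012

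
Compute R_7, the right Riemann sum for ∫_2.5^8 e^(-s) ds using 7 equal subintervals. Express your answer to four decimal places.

0.0538

Δs = (8 − 2.5)/7 = 11/14.
Right endpoints: 23/7, 57/14, 34/7, 79/14, 45/7, 101/14, 8.
f(23/7) ≈ 0.0374, f(57/14) ≈ 0.0171, f(34/7) ≈ 0.0078, f(79/14) ≈ 0.0035, f(45/7) ≈ 0.0016, f(101/14) ≈ 0.0007, f(8) ≈ 0.0003.
Sum = Δs · [f(23/7) + f(57/14) + f(34/7) + ...].
Sum ≈ 0.0538.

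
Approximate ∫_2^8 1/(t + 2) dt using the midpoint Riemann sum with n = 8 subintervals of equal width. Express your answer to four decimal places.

Δt = (8 − 2)/8 = 0.75.
Midpoints: 2.375, 3.125, 3.875, 4.625, 5.375, 6.125, 6.875, 7.625.
f(2.375) = 8/35, f(3.125) = 8/41, f(3.875) = 8/47, f(4.625) = 8/53, f(5.375) = 8/59, f(6.125) = 8/65, f(6.875) = 8/71, f(7.625) = 8/77.
Sum = Δt · [f(2.375) + f(3.125) + f(3.875) + ...].
Sum ≈ 0.9151.

0.9151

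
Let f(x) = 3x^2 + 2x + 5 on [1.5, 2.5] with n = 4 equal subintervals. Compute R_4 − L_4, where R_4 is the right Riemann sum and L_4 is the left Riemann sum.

3.5

R_4 = 23.03125.
L_4 = 19.53125.
R_4 − L_4 = 3.5.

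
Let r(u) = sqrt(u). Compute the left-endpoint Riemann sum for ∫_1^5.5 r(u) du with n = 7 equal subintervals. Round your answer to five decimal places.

Δu = (5.5 − 1)/7 = 9/14.
Left endpoints: 1, 23/14, 16/7, 41/14, 25/7, 59/14, 34/7.
r(1) ≈ 1.00000, r(23/14) ≈ 1.28174, r(16/7) ≈ 1.51186, r(41/14) ≈ 1.71131, r(25/7) ≈ 1.88982, r(59/14) ≈ 2.05287, r(34/7) ≈ 2.20389.
Sum = Δu · [r(1) + r(23/14) + r(16/7) + ...].
Sum ≈ 7.49025.

7.49025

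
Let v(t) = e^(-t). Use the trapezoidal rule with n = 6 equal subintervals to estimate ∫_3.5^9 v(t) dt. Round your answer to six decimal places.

0.032151

Δt = (9 − 3.5)/6 = 11/12.
v(3.5) ≈ 0.030197, v(53/12) ≈ 0.012074, v(16/3) ≈ 0.004828, v(6.25) ≈ 0.001930, v(43/6) ≈ 0.000772, v(97/12) ≈ 0.000309, v(9) ≈ 0.000123.
T_6 = (Δt/2)·[v(t_0) + 2v(t_1) + ... + 2v(t_{5}) + v(t_6)].
Sum ≈ 0.032151.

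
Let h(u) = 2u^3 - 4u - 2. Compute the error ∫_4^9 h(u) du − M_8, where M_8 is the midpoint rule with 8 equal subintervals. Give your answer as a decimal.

Exact integral: ∫_4^9 h(u) du = 3012.5.
M_8 = 3006.15234375.
Error = 3012.5 − 3006.15234375 = 6.34765625.

6.34765625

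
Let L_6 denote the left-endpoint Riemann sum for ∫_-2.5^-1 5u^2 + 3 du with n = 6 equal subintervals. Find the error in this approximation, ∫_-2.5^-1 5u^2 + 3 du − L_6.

Exact integral: ∫_-2.5^-1 f(u) du = 28.875.
L_6 = 32.234375.
Error = 28.875 − 32.234375 = -3.359375.

-3.359375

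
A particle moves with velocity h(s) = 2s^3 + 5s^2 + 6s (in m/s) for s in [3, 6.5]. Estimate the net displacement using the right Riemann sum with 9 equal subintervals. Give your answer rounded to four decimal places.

Δs = (6.5 − 3)/9 = 7/18.
Right endpoints: 61/18, 34/9, 25/6, 41/9, 89/18, 16/3, 103/18, 55/9, 6.5.
h(61/18) = 226859/1458, h(34/9) = 147152/729, h(25/6) = 6925/27, h(41/9) = 233413/729, h(89/18) = 573961/1458, h(16/3) = 12896/27, h(103/18) = 417562/729, h(55/9) = 495605/729, h(6.5) = 799.5.
Sum = Δs · [h(61/18) + h(34/9) + h(25/6) + ...].
Sum ≈ 1500.1533.

1500.1533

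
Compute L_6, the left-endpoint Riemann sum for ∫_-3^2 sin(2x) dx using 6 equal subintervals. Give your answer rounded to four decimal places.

1.0426

Δx = (2 − (-3))/6 = 5/6.
Left endpoints: -3, -13/6, -4/3, -0.5, 1/3, 7/6.
f(-3) ≈ 0.2794, f(-13/6) ≈ 0.9290, f(-4/3) ≈ -0.4573, f(-0.5) ≈ -0.8415, f(1/3) ≈ 0.6184, f(7/6) ≈ 0.7231.
Sum = Δx · [f(-3) + f(-13/6) + f(-4/3) + ...].
Sum ≈ 1.0426.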